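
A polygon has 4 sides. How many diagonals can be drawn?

Total line segments between 4 vertices = C(4,2) = 6.
Subtract the 4 sides: 6 - 4 = 2 diagonals.

2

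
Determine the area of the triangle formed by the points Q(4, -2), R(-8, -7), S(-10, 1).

Shoelace: Area = (1/2)|4(-7-1) + -8(1--2) + -10(-2--7)| = (1/2)(106) = 53

53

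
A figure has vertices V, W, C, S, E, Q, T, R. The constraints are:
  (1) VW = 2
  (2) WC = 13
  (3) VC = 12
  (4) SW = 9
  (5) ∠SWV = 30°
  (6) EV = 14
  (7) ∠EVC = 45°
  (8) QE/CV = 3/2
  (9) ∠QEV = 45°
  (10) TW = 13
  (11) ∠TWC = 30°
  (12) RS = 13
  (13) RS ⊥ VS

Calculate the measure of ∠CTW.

Step 1: By the law of cosines on triangle TWC: TC² = 13² + 13² − 2·13·13·cos(30°) = 45.28, so TC ≈ 6.73.
Step 2: By the inverse law of cosines on triangle CTW: cos(∠CTW) = (6.73² + 13² − 13²) / (2·6.73·13) = 45.28/174.96 = 0.2588, so ∠CTW = 75°.

Therefore, the measure of angle ∠CTW = 75°.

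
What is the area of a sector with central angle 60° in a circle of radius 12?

Sector area = πr² × θ/360
= π × 12² × 1/6
= π × 144 × 1/6
= 24*pi

24*pi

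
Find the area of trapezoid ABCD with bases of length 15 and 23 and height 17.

A trapezoid's area equals the midsegment times the height.
The midsegment is (15 + 23) / 2 = 19.
Area = 19 * 17 = 323.

323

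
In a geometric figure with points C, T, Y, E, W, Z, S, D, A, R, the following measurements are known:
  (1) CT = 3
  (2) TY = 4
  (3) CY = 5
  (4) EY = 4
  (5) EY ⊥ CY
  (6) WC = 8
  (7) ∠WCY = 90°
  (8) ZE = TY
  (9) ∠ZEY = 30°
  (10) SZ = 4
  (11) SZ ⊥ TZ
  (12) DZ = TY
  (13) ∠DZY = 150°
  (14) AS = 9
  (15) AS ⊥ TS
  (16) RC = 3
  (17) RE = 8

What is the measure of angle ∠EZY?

From the given relations: ZE = TY = 4.
Step 1: By the law of cosines on triangle ZEY: ZY² = 4² + 4² − 2·4·4·cos(30°) = 4.29, so ZY ≈ 2.07.
Step 2: By the inverse law of cosines on triangle EZY: cos(∠EZY) = (4² + 2.07² − 4²) / (2·4·2.07) = 4.29/16.56 = 0.2588, so ∠EZY = 75°.

Therefore, the measure of angle ∠EZY = 75°.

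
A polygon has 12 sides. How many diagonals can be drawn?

Each of the 12 vertices connects to 9 non-adjacent vertices via diagonals.
Total connections = 12 × 9 = 108, but each diagonal is counted twice.
Number of diagonals = 108 / 2 = 54.

54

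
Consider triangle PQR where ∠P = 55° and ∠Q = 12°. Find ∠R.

Let angle R = x. Then 55 + 12 + x = 180.
x = 180 - 67 = 113 degrees.

113 degrees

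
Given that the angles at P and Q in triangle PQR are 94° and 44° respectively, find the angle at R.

By the triangle angle sum property, the three interior angles of any triangle add up to 180°.
We know angle P = 94° and angle Q = 44°, so their sum is 138°.
Therefore angle R = 180° - 138° = 42°.

42 degrees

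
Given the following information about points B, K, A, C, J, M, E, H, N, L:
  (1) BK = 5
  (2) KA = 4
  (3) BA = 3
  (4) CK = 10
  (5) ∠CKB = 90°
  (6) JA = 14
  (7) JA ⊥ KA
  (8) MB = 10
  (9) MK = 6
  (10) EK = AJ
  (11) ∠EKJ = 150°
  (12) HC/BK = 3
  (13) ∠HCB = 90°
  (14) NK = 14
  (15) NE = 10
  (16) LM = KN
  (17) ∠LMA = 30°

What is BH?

From the given relations: HC = 3·BK = 3·5 = 15.
Step 1: By the law of cosines on triangle BKC: BC² = 5² + 10² − 2·5·10·cos(90°) = 125, so BC = 5·√5.
Step 2: By the law of cosines on triangle BCH: BH² = (5·√5)² + 15² − 2·5·√5·15·cos(90°) = 350, so BH = 5·√14.

Therefore, the length of BH = 5·√14.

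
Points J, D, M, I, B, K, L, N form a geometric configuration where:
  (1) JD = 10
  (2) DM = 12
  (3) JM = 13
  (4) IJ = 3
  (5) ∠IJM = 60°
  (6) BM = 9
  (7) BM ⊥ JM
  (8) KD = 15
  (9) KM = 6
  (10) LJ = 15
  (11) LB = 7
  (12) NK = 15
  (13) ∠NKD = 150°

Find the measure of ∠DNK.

Step 1: By the law of cosines on triangle NKD: ND² = 15² + 15² − 2·15·15·cos(150°) = 839.71, so ND ≈ 28.98.
Step 2: By the inverse law of cosines on triangle DNK: cos(∠DNK) = (28.98² + 15² − 15²) / (2·28.98·15) = 839.71/869.33 = 0.9659, so ∠DNK = 15°.

Therefore, the measure of angle ∠DNK = 15°.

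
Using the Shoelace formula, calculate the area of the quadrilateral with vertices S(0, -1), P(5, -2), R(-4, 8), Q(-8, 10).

The Shoelace formula works by pairing each vertex with the next (cycling back to the first).
For each pair, compute x_i*y_(i+1) - x_(i+1)*y_i:
  (0*-2 - 5*-1) = 5
  (5*8 - -4*-2) = 32
  (-4*10 - -8*8) = 24
  (-8*-1 - 0*10) = 8
Taking half the absolute value of the total: Area = (1/2)(69) = 69/2.

69/2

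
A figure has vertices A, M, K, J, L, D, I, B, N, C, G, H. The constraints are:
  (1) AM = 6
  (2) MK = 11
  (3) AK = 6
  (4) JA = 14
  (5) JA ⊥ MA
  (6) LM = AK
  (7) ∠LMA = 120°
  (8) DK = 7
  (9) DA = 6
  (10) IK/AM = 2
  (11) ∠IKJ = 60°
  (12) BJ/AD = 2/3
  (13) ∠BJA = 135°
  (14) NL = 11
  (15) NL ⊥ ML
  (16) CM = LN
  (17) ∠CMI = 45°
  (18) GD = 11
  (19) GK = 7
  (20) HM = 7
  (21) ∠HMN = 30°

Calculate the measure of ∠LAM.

From the given relations: LM = AK = 6.
Step 1: By the law of cosines on triangle AML: AL² = 6² + 6² − 2·6·6·cos(120°) = 108, so AL = 6·√3.
Step 2: By the inverse law of cosines on triangle LAM: cos(∠LAM) = ((6·√3)² + 6² − 6²) / (2·6·√3·6) = 108/124.71 = 0.866, so ∠LAM = 30°.

Therefore, the measure of angle ∠LAM = 30°.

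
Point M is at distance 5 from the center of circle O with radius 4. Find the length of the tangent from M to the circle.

Let T be the point of tangency. Then OT ⊥ MT (radius ⊥ tangent).
In right triangle OTM: OM² = OT² + MT²
5² = 4² + MT²
MT² = 9, MT = 3

3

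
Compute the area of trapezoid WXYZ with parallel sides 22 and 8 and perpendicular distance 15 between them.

Area = (22 + 8) * 15 / 2 = 450 / 2 = 225

225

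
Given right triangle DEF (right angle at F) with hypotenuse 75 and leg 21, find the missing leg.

Rearranging the Pythagorean theorem to solve for the unknown leg:
leg^2 = hypotenuse^2 - known_leg^2 = 5625 - 441 = 5184
leg = sqrt(5184) = 72.

72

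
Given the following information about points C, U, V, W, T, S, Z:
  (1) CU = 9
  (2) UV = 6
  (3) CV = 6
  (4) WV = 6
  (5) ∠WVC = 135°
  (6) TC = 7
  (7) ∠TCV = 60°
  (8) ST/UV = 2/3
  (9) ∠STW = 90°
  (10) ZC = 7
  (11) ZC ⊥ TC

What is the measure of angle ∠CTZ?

Step 1: By the law of cosines on triangle TCZ: TZ² = 7² + 7² − 2·7·7·cos(90°) = 98, so TZ = 7·√2.
Step 2: By the inverse law of cosines on triangle CTZ: cos(∠CTZ) = (7² + (7·√2)² − 7²) / (2·7·7·√2) = 98/138.59 = 0.7071, so ∠CTZ = 45°.

Therefore, the measure of angle ∠CTZ = 45°.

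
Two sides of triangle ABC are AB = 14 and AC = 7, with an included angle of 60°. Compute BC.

Law of cosines: BC^2 = 14^2 + 7^2 - 2(14)(7)cos(60°) = 147, so BC = 7*sqrt(3).

7*sqrt(3)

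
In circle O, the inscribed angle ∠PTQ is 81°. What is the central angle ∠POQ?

By the inscribed angle theorem, the central angle is twice the inscribed angle.
Central angle = 2 × 81° = 162°

162°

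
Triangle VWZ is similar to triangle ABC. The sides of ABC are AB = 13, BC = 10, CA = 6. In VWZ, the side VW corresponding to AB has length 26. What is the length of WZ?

Since the triangles are similar, the ratio of corresponding sides is constant.
Scale factor k = VW / AB = 26 / 13 = 2
WZ = k * BC = 2 * 10 = 20

20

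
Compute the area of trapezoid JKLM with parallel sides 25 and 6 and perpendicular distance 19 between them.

A trapezoid's area equals the midsegment times the height.
The midsegment is (25 + 6) / 2 = 31/2.
Area = 31/2 * 19 = 589/2.

589/2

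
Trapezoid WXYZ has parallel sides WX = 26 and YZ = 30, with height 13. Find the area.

Area = (26 + 30) * 13 / 2 = 728 / 2 = 364

364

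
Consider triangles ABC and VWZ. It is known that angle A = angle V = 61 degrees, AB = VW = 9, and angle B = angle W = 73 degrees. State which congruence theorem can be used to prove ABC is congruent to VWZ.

Consider the given information: angle A = angle V = 61 degrees, AB = VW = 9, and angle B = angle W = 73 degrees
This is not SSS or SAS: SSS requires all three pairs of sides, but we don't have that. SAS requires two sides and the included angle between them.
The correct criterion is ASA. Two pairs of corresponding angles and the included side are equal (Angle-Side-Angle).

ASA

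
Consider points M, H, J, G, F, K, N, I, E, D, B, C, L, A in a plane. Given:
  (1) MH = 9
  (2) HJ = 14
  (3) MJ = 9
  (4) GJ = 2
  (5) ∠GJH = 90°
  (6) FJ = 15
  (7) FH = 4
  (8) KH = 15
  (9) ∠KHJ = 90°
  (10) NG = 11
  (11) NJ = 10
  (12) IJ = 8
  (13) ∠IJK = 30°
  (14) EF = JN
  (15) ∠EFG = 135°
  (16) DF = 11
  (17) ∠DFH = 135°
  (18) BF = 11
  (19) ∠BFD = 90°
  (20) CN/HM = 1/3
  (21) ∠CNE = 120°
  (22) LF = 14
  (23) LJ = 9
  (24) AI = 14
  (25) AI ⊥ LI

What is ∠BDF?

Step 1: By the law of cosines on triangle DFB: DB² = 11² + 11² − 2·11·11·cos(90°) = 242, so DB = 11·√2.
Step 2: By the inverse law of cosines on triangle BDF: cos(∠BDF) = ((11·√2)² + 11² − 11²) / (2·11·√2·11) = 242/342.24 = 0.7071, so ∠BDF = 45°.

Therefore, the measure of angle ∠BDF = 45°.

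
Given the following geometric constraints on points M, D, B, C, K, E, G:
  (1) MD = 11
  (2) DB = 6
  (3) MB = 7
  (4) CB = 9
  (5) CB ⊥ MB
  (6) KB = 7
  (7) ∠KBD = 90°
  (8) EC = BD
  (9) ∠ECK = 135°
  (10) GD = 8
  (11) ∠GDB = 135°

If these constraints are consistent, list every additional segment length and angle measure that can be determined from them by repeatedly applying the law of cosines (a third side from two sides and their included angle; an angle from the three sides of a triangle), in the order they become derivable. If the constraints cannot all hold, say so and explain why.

The constraints are consistent. Derivable facts, in order:
After 1 step:
- BG ≈ 12.96
- DK = √85
- MC = √130
- ∠BDM = 35.1°
- ∠BMD = 29.53°
- ∠DBM = 115.38°
After 2 steps:
- ∠BCM = 37.87°
- ∠BDK = 49.4°
- ∠BGD = 19.11°
- ∠BKD = 40.6°
- ∠BMC = 52.13°
- ∠DBG = 25.89°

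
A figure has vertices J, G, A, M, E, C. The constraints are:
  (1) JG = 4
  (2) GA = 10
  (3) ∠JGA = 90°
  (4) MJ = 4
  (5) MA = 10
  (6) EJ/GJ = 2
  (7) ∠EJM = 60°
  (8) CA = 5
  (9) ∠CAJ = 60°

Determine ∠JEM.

From the given relations: EJ = 2·GJ = 2·4 = 8.
Step 1: By the law of cosines on triangle EJM: EM² = 8² + 4² − 2·8·4·cos(60°) = 48, so EM = 4·√3.
Step 2: By the inverse law of cosines on triangle JEM: cos(∠JEM) = (8² + (4·√3)² − 4²) / (2·8·4·√3) = 96/110.85 = 0.866, so ∠JEM = 30°.

Therefore, the measure of angle ∠JEM = 30°.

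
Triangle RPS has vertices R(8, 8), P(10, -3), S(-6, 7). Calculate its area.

Using the Shoelace formula for a triangle:
Area = (1/2)|x0(y1 - y2) + x1(y2 - y0) + x2(y0 - y1)|
Area = (1/2)|8(-3 - 7) + 10(7 - 8) + -6(8 - -3)|
Area = (1/2)|-80 + -10 + -66|
Area = (1/2)|-156|
Area = (1/2)(156)
Area = 78

78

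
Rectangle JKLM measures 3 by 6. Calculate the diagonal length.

A rectangle's diagonal splits it into two right triangles, with the diagonal as the hypotenuse.
By the Pythagorean theorem, d^2 = 3^2 + 6^2 = 45.
Therefore d = sqrt(45) = 3*sqrt(5).

3*sqrt(5)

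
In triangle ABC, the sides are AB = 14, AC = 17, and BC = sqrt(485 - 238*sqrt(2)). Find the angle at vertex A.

cos(A) = (14² + 17² - (sqrt(485 - 238*sqrt(2)))²) / (2 × 14 × 17) = sqrt(2)/2, so A = arccos(sqrt(2)/2) = 45°.

45°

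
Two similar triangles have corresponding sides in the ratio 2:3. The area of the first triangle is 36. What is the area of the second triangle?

For similar figures, the area ratio equals the square of the side ratio.
Side ratio (the first triangle to the second triangle) = 2:3, so area ratio = 2^2:3^2 = 4:9.
If the area of the first triangle is 36, then the area of the second triangle = 36 * (9/4) = 81.

81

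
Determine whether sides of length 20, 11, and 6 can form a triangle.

Check the triangle inequality: 11 + 6 = 17 ≤ 20.
Since the sum of two sides does not exceed the third, no triangle can be formed.

No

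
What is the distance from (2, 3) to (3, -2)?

The horizontal distance is |3 - 2| = 1 and the vertical distance is |-2 - 3| = 5.
By the Pythagorean theorem, d = sqrt(1^2 + 5^2) = sqrt(26).

sqrt(26)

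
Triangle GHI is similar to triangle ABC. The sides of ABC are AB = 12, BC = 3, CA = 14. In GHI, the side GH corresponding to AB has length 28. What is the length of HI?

Since the triangles are similar, the ratio of corresponding sides is constant.
Scale factor k = GH / AB = 28 / 12 = 7/3
HI = k * BC = 7/3 * 3 = 7

7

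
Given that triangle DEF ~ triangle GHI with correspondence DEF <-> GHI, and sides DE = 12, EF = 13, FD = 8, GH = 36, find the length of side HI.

Since the triangles are similar, the ratio of corresponding sides is constant.
Scale factor k = GH / DE = 36 / 12 = 3
HI = k * EF = 3 * 13 = 39

39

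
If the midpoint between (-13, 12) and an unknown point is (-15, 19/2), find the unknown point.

Using the midpoint formula: M = ((x1 + x2)/2, (y1 + y2)/2)
We know M = (-15, 19/2) and A = (-13, 12)
For x: -15 = (-13 + x2)/2, so x2 = 2*-15 - -13 = -17
For y: 19/2 = (12 + y2)/2, so y2 = 2*19/2 - 12 = 7
B = (-17, 7)

(-17, 7)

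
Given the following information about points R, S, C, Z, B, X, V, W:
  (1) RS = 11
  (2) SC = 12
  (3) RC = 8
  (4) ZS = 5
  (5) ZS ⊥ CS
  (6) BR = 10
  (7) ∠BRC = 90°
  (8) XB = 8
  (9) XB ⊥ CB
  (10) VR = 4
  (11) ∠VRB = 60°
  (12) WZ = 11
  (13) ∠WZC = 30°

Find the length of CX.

Step 1: By the law of cosines on triangle BRC: BC² = 10² + 8² − 2·10·8·cos(90°) = 164, so BC = 2·√41.
Step 2: By the law of cosines on triangle CBX: CX² = (2·√41)² + 8² − 2·2·√41·8·cos(90°) = 228, so CX = 2·√57.

Therefore, the length of CX = 2·√57.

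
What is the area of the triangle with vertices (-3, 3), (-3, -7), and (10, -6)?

Using the Shoelace formula for a triangle:
Area = (1/2)|x0(y1 - y2) + x1(y2 - y0) + x2(y0 - y1)|
Area = (1/2)|-3(-7 - -6) + -3(-6 - 3) + 10(3 - -7)|
Area = (1/2)|3 + 27 + 100|
Area = (1/2)|130|
Area = (1/2)(130)
Area = 65

65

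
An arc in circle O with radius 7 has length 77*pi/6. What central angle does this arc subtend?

The full circumference is 2πr = 14*pi.
The arc is 77*pi/6 / 14*pi = 11/12 of the full circle.
So the central angle = 11/12 × 360° = 330°.

330°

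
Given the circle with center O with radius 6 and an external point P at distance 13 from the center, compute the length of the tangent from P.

Let T be the point of tangency. Then OT ⊥ PT (radius ⊥ tangent).
In right triangle OTP: OP² = OT² + PT²
13² = 6² + PT²
PT² = 133, PT = sqrt(133)

sqrt(133)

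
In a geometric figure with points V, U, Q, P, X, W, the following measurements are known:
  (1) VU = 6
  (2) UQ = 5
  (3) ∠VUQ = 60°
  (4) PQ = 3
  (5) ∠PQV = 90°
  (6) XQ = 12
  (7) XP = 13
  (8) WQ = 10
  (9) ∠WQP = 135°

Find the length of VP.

Step 1: By the law of cosines on triangle VUQ: VQ² = 6² + 5² − 2·6·5·cos(60°) = 31, so VQ = √31.
Step 2: By the law of cosines on triangle VQP: VP² = √31² + 3² − 2·√31·3·cos(90°) = 40, so VP = 2·√10.

Therefore, the length of VP = 2·√10.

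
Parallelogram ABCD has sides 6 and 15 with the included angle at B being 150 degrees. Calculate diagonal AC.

The diagonal of a parallelogram can be found by treating two adjacent sides and the diagonal as a triangle.
Applying the law of cosines with sides 6, 15 and included angle 150°:
d^2 = 36 + 225 - 180*cos(150°) = 90*sqrt(3) + 261
d = 3*sqrt(10*sqrt(3) + 29)

3*sqrt(10*sqrt(3) + 29)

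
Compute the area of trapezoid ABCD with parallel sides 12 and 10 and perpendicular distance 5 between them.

A trapezoid's area equals the midsegment times the height.
The midsegment is (12 + 10) / 2 = 11.
Area = 11 * 5 = 55.

55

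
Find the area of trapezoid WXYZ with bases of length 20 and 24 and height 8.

Area = (20 + 24) * 8 / 2 = 352 / 2 = 176

176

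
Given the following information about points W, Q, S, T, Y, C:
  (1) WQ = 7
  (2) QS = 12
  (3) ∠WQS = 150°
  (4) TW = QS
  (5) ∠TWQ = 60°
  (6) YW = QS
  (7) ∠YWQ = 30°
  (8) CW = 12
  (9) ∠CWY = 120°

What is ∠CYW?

From the given relations: YW = QS = 12.
Step 1: By the law of cosines on triangle YWC: YC² = 12² + 12² − 2·12·12·cos(120°) = 432, so YC = 12·√3.
Step 2: By the inverse law of cosines on triangle CYW: cos(∠CYW) = ((12·√3)² + 12² − 12²) / (2·12·√3·12) = 432/498.83 = 0.866, so ∠CYW = 30°.

Therefore, the measure of angle ∠CYW = 30°.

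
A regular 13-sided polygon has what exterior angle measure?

Each exterior angle of a regular n-gon is 360 / n.
For n = 13: 360 / 13 = 360/13 degrees.

360/13 degrees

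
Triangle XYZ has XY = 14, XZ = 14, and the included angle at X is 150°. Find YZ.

By the law of cosines: YZ^2 = XY^2 + XZ^2 - 2*XY*XZ*cos(X)
YZ^2 = 14^2 + 14^2 - 2*14*14*cos(150°)
YZ^2 = 196 + 196 - 392*(-sqrt(3)/2)
YZ^2 = 196*sqrt(3) + 392
YZ = 14*sqrt(sqrt(3) + 2)

14*sqrt(sqrt(3) + 2)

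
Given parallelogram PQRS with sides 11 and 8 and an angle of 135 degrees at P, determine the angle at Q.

Opposite sides of a parallelogram are parallel, so consecutive angles form co-interior angles on a transversal.
Co-interior angles sum to 180°, giving angle Q = 180 - 135 = 45 degrees.

45 degrees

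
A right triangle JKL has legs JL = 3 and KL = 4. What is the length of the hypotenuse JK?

JK = sqrt(3^2 + 4^2) = sqrt(25) = 5

5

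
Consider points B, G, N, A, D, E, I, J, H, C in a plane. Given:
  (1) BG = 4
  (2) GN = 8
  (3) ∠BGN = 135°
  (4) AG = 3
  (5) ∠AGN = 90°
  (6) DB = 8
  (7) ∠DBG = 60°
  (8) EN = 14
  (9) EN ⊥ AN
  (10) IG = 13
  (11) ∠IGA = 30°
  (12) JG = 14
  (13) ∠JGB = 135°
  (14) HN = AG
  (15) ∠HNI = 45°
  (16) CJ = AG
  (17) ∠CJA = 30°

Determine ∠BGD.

Step 1: By the law of cosines on triangle GBD: GD² = 4² + 8² − 2·4·8·cos(60°) = 48, so GD = 4·√3.
Step 2: By the inverse law of cosines on triangle BGD: cos(∠BGD) = (4² + (4·√3)² − 8²) / (2·4·4·√3) = 0/55.43 = 0, so ∠BGD = 90°.

Therefore, the measure of angle ∠BGD = 90°.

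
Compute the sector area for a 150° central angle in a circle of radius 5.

Sector area = πr² × θ/360
= π × 5² × 5/12
= π × 25 × 5/12
= 125*pi/12

125*pi/12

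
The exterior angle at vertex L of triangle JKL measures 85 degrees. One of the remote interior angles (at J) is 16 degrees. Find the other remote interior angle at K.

angle K = 85 - 16 = 69 degrees (exterior angle theorem).

69 degrees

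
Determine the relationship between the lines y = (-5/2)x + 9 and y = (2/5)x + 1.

Slope of line 1: m1 = -5/2
Slope of line 2: m2 = 2/5
m1 * m2 = (-5/2) * (2/5) = -1 = -1, so the lines are perpendicular.

Perpendicular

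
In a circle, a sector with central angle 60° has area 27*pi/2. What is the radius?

Sector area A = πr² × θ/360, so r² = 360A / (πθ).
r² = 360 × 27*pi/2 / (π × 60)
r² = 81
r = 9

9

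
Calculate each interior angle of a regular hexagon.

Each interior angle of a regular n-gon is (n - 2) * 180 / n.
For n = 6: (6 - 2) * 180 / 6 = 720/6 = 120 degrees.

120 degrees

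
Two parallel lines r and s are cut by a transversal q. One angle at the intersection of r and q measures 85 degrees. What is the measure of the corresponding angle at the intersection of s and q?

When a transversal crosses parallel lines, angles in the same position at each intersection are called corresponding angles.
These are always equal, so the answer is 85 degrees.

85 degrees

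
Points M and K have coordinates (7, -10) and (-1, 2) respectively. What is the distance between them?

d = sqrt((-1 - 7)^2 + (2 - -10)^2)
d = sqrt(-8^2 + 12^2)
d = sqrt(64 + 144)
d = sqrt(208) = 4*sqrt(13)

4*sqrt(13)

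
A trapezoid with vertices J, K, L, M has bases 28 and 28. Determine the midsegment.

The midsegment (median) of a trapezoid connects the midpoints of the non-parallel sides.
Its length is the average of the two bases: (28 + 28) / 2 = 28.

28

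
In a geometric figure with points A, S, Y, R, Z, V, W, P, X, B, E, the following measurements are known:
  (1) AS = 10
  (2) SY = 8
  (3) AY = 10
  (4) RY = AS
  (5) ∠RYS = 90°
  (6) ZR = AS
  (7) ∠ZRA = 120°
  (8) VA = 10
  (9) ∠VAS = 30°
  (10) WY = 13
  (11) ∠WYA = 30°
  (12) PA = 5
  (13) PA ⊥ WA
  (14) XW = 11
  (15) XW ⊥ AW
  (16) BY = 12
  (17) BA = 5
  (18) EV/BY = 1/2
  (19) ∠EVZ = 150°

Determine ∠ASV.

Step 1: By the law of cosines on triangle SAV: SV² = 10² + 10² − 2·10·10·cos(30°) = 26.79, so SV ≈ 5.18.
Step 2: By the inverse law of cosines on triangle ASV: cos(∠ASV) = (10² + 5.18² − 10²) / (2·10·5.18) = 26.79/103.53 = 0.2588, so ∠ASV = 75°.

Therefore, the measure of angle ∠ASV = 75°.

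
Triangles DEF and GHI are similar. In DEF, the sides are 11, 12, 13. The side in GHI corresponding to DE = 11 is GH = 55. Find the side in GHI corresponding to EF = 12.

Similar triangles have proportional sides. Setting up the proportion:
GH / DE = HI / EF
55 / 11 = HI / 12
HI = 12 * 55 / 11 = 60.

60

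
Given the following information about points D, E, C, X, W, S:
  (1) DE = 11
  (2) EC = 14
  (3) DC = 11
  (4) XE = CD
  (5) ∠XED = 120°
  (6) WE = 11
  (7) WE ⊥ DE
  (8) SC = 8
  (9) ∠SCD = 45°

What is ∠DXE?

From the given relations: XE = CD = 11.
Step 1: By the law of cosines on triangle XED: XD² = 11² + 11² − 2·11·11·cos(120°) = 363, so XD = 11·√3.
Step 2: By the inverse law of cosines on triangle DXE: cos(∠DXE) = ((11·√3)² + 11² − 11²) / (2·11·√3·11) = 363/419.16 = 0.866, so ∠DXE = 30°.

Therefore, the measure of angle ∠DXE = 30°.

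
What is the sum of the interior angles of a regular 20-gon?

The sum of interior angles of an n-sided polygon is (n - 2) * 180.
For n = 20: (20 - 2) * 180 = 18 * 180 = 3240 degrees.

3240 degrees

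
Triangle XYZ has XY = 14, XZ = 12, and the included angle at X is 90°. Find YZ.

The included angle is 90°, so the triangle is right-angled at X. The opposite side YZ is the hypotenuse.
By the Pythagorean theorem: YZ = sqrt(14^2 + 12^2) = sqrt(340) = 2*sqrt(85).

2*sqrt(85)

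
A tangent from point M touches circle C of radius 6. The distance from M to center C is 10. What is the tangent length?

The tangent, radius, and line from the external point to the center form a right triangle.
The right angle is where the tangent meets the radius.
By the Pythagorean theorem: tangent² + 6² = 10²
tangent² = 100 - 36 = 64
tangent = 8

8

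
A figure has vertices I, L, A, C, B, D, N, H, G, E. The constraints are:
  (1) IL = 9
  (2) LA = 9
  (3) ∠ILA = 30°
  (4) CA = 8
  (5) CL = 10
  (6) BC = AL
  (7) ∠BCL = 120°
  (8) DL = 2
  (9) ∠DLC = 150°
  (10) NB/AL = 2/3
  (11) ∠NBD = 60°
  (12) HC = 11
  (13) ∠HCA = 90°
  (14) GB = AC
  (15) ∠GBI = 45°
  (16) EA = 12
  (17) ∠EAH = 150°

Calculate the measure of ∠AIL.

Step 1: By the law of cosines on triangle ILA: IA² = 9² + 9² − 2·9·9·cos(30°) = 21.7, so IA ≈ 4.66.
Step 2: By the inverse law of cosines on triangle AIL: cos(∠AIL) = (4.66² + 9² − 9²) / (2·4.66·9) = 21.7/83.86 = 0.2588, so ∠AIL = 75°.

Therefore, the measure of angle ∠AIL = 75°.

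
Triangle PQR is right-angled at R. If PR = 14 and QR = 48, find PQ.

PQ = sqrt(14^2 + 48^2) = sqrt(2500) = 50

50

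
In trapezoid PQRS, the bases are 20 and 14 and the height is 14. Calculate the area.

Area = (20 + 14) * 14 / 2 = 476 / 2 = 238

238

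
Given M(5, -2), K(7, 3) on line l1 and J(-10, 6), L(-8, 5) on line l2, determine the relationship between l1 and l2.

Slope of line 1: m1 = (3 - -2)/(7 - 5) = 5/2 = 5/2
Slope of line 2: m2 = (5 - 6)/(-8 - -10) = -1/2 = -1/2
m1 != m2 (5/2 != -1/2), so not parallel.
m1 * m2 = (5/2) * (-1/2) = -5/4 != -1, so not perpendicular.
The lines are neither parallel nor perpendicular.

Neither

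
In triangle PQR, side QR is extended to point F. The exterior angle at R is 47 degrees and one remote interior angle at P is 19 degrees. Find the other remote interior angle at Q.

By the exterior angle theorem: exterior angle = sum of remote interior angles.
47 = 19 + angle Q
angle Q = 47 - 19 = 28 degrees

28 degrees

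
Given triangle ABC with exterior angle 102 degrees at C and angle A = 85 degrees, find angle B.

By the exterior angle theorem: exterior angle = sum of remote interior angles.
102 = 85 + angle B
angle B = 102 - 85 = 17 degrees

17 degrees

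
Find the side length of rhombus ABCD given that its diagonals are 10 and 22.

In a rhombus, the diagonals bisect each other perpendicularly, creating four congruent right triangles.
Each triangle has legs 5 (half of 10) and 11 (half of 22).
The hypotenuse of each right triangle is a side of the rhombus:
side = sqrt(5^2 + 11^2) = sqrt(146)

sqrt(146)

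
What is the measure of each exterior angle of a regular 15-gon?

Each exterior angle of a regular n-gon is 360 / n.
For n = 15: 360 / 15 = 24 degrees.

24 degrees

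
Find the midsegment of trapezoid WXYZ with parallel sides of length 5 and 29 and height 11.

The midsegment of a trapezoid = (base1 + base2) / 2
midsegment = (5 + 29) / 2
midsegment = 34 / 2
midsegment = 17

17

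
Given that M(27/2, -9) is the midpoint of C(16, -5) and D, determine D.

Using the midpoint formula: M = ((x1 + x2)/2, (y1 + y2)/2)
We know M = (27/2, -9) and C = (16, -5)
For x: 27/2 = (16 + x2)/2, so x2 = 2*27/2 - 16 = 11
For y: -9 = (-5 + y2)/2, so y2 = 2*-9 - -5 = -13
D = (11, -13)

(11, -13)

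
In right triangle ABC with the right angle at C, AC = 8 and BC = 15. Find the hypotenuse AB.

By the Pythagorean theorem: AB^2 = AC^2 + BC^2
AB^2 = 8^2 + 15^2 = 64 + 225 = 289
AB = sqrt(289) = 17

17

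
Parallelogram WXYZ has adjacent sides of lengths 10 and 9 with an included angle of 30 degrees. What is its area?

The area of a parallelogram equals the product of two adjacent sides times the sine of the included angle.
This is because the height equals 9 * sin(30°) = 9/2.
Area = 10 * 9/2 = 45

45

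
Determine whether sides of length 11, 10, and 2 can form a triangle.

Yes.
The triangle inequality requires that the sum of any two sides exceeds the third.
Here 2 + 10 = 12 > 11, so the condition is met.

Yes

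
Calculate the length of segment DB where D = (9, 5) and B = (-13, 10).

d = sqrt((-13 - 9)^2 + (10 - 5)^2)
d = sqrt(-22^2 + 5^2)
d = sqrt(484 + 25)
d = sqrt(509)

sqrt(509)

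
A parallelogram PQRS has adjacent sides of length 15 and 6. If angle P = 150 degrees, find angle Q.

In a parallelogram, consecutive angles are supplementary (sum to 180°).
angle Q = 180 - angle P
angle Q = 180 - 150
angle Q = 30 degrees

30 degrees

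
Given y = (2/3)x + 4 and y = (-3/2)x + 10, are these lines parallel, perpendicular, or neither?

Slope of line 1: m1 = 2/3
Slope of line 2: m2 = -3/2
m1 * m2 = (2/3) * (-3/2) = -1 = -1, so the lines are perpendicular.

Perpendicular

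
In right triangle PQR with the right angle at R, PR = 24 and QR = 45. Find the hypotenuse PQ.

By the Pythagorean theorem: PQ^2 = PR^2 + QR^2
PQ^2 = 24^2 + 45^2 = 576 + 2025 = 2601
PQ = sqrt(2601) = 51

51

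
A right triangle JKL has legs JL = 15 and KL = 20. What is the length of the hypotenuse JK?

JK = sqrt(15^2 + 20^2) = sqrt(625) = 25

25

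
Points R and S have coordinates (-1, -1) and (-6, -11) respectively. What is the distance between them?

The horizontal distance is |-6 - -1| = 5 and the vertical distance is |-11 - -1| = 10.
By the Pythagorean theorem, d = sqrt(5^2 + 10^2) = sqrt(125) = 5*sqrt(5).

5*sqrt(5)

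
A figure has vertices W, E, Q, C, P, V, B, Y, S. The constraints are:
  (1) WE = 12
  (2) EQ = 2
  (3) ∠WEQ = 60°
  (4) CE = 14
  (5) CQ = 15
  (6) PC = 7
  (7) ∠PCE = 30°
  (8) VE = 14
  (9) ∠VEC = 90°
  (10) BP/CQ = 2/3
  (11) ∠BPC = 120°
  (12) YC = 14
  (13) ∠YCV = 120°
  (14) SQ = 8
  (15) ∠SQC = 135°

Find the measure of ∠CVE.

Step 1: By the law of cosines on triangle VEC: VC² = 14² + 14² − 2·14·14·cos(90°) = 392, so VC = 14·√2.
Step 2: By the inverse law of cosines on triangle CVE: cos(∠CVE) = ((14·√2)² + 14² − 14²) / (2·14·√2·14) = 392/554.37 = 0.7071, so ∠CVE = 45°.

Therefore, the measure of angle ∠CVE = 45°.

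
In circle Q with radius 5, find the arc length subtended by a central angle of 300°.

Arc length = 2πr × θ/360
= 2π × 5 × 5/6
= 25*pi/3

25*pi/3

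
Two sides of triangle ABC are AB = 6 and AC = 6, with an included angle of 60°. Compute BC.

Law of cosines: BC^2 = 6^2 + 6^2 - 2(6)(6)cos(60°) = 36, so BC = 6.

6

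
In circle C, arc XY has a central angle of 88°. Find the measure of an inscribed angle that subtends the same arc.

Inscribed angle = 88° / 2 = 44° (inscribed angle theorem).

44°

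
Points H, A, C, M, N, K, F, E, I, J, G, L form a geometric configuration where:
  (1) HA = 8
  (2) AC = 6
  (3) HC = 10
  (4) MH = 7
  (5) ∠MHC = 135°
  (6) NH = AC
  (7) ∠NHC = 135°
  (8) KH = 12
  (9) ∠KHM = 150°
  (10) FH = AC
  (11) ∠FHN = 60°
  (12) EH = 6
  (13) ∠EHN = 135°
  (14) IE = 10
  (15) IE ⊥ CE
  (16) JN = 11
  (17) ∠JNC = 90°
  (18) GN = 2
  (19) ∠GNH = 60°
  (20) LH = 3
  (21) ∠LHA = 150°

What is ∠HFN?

From the given relations: FH = AC = 6; NH = AC = 6.
Step 1: By the law of cosines on triangle FHN: FN² = 6² + 6² − 2·6·6·cos(60°) = 36, so FN = 6.
Step 2: By the inverse law of cosines on triangle HFN: cos(∠HFN) = (6² + 6² − 6²) / (2·6·6) = 36/72 = 0.5, so ∠HFN = 60°.

Therefore, the measure of angle ∠HFN = 60°.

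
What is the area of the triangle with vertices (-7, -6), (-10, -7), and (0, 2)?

Using the Shoelace formula for a triangle:
Area = (1/2)|x0(y1 - y2) + x1(y2 - y0) + x2(y0 - y1)|
Area = (1/2)|-7(-7 - 2) + -10(2 - -6) + 0(-6 - -7)|
Area = (1/2)|63 + -80 + 0|
Area = (1/2)|-17|
Area = (1/2)(17)
Area = 17/2

17/2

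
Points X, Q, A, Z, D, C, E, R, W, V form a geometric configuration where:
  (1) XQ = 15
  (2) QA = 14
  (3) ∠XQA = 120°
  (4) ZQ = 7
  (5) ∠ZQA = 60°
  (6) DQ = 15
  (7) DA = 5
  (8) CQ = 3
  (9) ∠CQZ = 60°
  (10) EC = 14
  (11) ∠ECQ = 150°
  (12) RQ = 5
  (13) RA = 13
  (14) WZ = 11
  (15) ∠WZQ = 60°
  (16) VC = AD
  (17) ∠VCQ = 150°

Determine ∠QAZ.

Step 1: By the law of cosines on triangle AQZ: AZ² = 14² + 7² − 2·14·7·cos(60°) = 147, so AZ = 7·√3.
Step 2: By the inverse law of cosines on triangle QAZ: cos(∠QAZ) = (14² + (7·√3)² − 7²) / (2·14·7·√3) = 294/339.48 = 0.866, so ∠QAZ = 30°.

Therefore, the measure of angle ∠QAZ = 30°.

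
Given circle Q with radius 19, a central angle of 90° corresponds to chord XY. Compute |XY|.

Chord length = 2r sin(θ/2)
= 2 × 19 × sin(90°/2)
= 2 × 19 × sin(45°)
= 19*sqrt(2)

19*sqrt(2)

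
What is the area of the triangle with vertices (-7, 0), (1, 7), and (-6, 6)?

Shoelace: Area = (1/2)|-7(7-6) + 1(6-0) + -6(0-7)| = (1/2)(41) = 41/2

41/2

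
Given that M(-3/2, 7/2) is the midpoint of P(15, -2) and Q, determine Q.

Using the midpoint formula: M = ((x1 + x2)/2, (y1 + y2)/2)
We know M = (-3/2, 7/2) and P = (15, -2)
For x: -3/2 = (15 + x2)/2, so x2 = 2*-3/2 - 15 = -18
For y: 7/2 = (-2 + y2)/2, so y2 = 2*7/2 - -2 = 9
Q = (-18, 9)

(-18, 9)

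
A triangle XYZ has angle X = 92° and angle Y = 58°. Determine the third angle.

The interior angles sum to 180°: angle Z = 180 - 92 - 58 = 30°.
The triangle is obtuse (angles 92°, 58°, 30°).

30 degrees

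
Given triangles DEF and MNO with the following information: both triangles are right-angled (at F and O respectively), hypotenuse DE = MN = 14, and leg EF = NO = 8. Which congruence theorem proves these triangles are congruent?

Consider the given information: both triangles are right-angled (at F and O respectively), hypotenuse DE = MN = 14, and leg EF = NO = 8
This is not SAS or ASA: SAS requires two sides and the included angle between them. ASA requires two angles and the side between them.
The correct criterion is HL. The hypotenuse and one leg of two right triangles are equal (Hypotenuse-Leg).

HL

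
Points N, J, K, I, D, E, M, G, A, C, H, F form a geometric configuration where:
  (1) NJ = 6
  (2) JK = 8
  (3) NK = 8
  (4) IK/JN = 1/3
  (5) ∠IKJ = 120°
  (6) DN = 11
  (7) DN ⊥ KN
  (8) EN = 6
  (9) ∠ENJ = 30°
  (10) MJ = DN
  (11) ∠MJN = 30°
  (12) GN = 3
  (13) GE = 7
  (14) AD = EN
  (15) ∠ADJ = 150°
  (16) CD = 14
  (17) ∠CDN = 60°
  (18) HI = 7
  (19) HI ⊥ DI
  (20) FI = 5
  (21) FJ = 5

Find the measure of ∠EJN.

Step 1: By the law of cosines on triangle JNE: JE² = 6² + 6² − 2·6·6·cos(30°) = 9.65, so JE ≈ 3.11.
Step 2: By the inverse law of cosines on triangle EJN: cos(∠EJN) = (3.11² + 6² − 6²) / (2·3.11·6) = 9.65/37.27 = 0.2588, so ∠EJN = 75°.

Therefore, the measure of angle ∠EJN = 75°.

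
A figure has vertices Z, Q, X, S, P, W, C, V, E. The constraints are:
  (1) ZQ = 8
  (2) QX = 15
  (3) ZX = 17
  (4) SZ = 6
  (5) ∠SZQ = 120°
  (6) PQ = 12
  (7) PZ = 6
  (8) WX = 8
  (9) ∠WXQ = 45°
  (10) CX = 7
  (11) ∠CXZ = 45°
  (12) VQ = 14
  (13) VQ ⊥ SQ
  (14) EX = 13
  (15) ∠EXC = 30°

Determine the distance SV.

Step 1: By the law of cosines on triangle SZQ: SQ² = 6² + 8² − 2·6·8·cos(120°) = 148, so SQ = 2·√37.
Step 2: By the law of cosines on triangle SQV: SV² = (2·√37)² + 14² − 2·2·√37·14·cos(90°) = 344, so SV = 2·√86.

Therefore, the length of SV = 2·√86.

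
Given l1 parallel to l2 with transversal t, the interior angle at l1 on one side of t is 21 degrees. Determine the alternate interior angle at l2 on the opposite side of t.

Alternate interior angles lie on opposite sides of the transversal, between the parallel lines.
By the alternate interior angle theorem, they are equal: 21 degrees.

21 degrees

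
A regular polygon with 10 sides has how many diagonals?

Each of the 10 vertices connects to 7 non-adjacent vertices via diagonals.
Total connections = 10 × 7 = 70, but each diagonal is counted twice.
Number of diagonals = 70 / 2 = 35.

35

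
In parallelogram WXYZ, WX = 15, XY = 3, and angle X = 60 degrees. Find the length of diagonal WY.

Using the law of cosines:
d^2 = 15^2 + 3^2 - 2(15)(3)cos(60 degrees)
d^2 = 225 + 9 - 90*1/2
d^2 = 189
d = 3*sqrt(21)

3*sqrt(21)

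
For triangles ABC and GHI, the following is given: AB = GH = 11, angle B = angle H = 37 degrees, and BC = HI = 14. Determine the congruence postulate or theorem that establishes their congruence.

Consider the given information: AB = GH = 11, angle B = angle H = 37 degrees, and BC = HI = 14
This is not SSS or AAS: SSS requires all three pairs of sides, but we don't have that. AAS requires two angles and a non-included side.
The correct criterion is SAS. Two pairs of corresponding sides and the included angle are equal (Side-Angle-Side).

SAS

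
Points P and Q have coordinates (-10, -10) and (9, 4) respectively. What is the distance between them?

d = sqrt((19)^2 + (14)^2) = sqrt(557)

sqrt(557)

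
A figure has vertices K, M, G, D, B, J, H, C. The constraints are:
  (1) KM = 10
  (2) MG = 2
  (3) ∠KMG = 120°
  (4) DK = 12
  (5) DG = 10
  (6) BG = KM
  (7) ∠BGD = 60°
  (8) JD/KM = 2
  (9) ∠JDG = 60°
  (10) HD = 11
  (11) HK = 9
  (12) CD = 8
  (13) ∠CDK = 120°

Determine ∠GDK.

Step 1: By the law of cosines on triangle GMK: GK² = 2² + 10² − 2·2·10·cos(120°) = 124, so GK = 2·√31.
Step 2: By the inverse law of cosines on triangle GDK: cos(∠GDK) = (10² + 12² − (2·√31)²) / (2·10·12) = 120/240 = 0.5, so ∠GDK = 60°.

Therefore, the measure of angle ∠GDK = 60°.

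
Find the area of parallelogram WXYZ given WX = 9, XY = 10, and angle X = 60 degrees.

Area = a * b * sin(theta)
Area = 9 * 10 * sin(60 degrees)
Area = 90 * sqrt(3)/2
Area = 45*sqrt(3)

45*sqrt(3)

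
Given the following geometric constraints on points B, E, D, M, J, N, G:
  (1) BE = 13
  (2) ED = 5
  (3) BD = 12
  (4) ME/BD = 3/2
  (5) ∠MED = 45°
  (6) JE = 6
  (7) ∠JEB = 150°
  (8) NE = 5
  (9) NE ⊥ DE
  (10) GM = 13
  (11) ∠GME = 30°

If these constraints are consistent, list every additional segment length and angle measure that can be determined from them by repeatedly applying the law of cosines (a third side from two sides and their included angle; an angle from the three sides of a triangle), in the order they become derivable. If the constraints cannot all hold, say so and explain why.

The constraints are consistent. Derivable facts, in order:
After 1 step:
- BJ ≈ 18.44
- DM ≈ 14.89
- DN = 5·√2
- EG ≈ 9.36
- ∠BDE = 90°
- ∠BED = 67.38°
- ∠DBE = 22.62°
After 2 steps:
- ∠BJE = 20.64°
- ∠DME = 13.74°
- ∠DNE = 45°
- ∠EBJ = 9.36°
- ∠EDM = 121.26°
- ∠EDN = 45°
- ∠EGM = 106.05°
- ∠GEM = 43.95°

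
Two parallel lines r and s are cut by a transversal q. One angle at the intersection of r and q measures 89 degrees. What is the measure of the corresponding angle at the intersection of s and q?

When a transversal crosses parallel lines, angles in the same position at each intersection are called corresponding angles.
These are always equal, so the answer is 89 degrees.

89 degrees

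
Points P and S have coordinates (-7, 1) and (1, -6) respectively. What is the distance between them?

d = sqrt((8)^2 + (-7)^2) = sqrt(113)

sqrt(113)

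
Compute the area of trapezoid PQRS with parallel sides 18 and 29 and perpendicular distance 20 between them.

Area = (18 + 29) * 20 / 2 = 940 / 2 = 470

470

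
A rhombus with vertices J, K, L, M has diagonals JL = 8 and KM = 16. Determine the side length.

Half-diagonals are 4 and 8. side = sqrt(4^2 + 8^2) = sqrt(80) = 4*sqrt(5)

4*sqrt(5)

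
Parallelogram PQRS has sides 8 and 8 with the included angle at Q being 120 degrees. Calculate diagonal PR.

The diagonal of a parallelogram can be found by treating two adjacent sides and the diagonal as a triangle.
Applying the law of cosines with sides 8, 8 and included angle 120°:
d^2 = 64 + 64 - 128*cos(120°) = 192
d = 8*sqrt(3)

8*sqrt(3)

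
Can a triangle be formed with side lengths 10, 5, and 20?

The longest side is 20. The other two sides sum to 5 + 10 = 15.
Since 15 ≤ 20, the two shorter sides cannot reach around to close the triangle.

No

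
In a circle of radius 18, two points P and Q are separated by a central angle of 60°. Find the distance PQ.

Drop a perpendicular from the center to the chord, bisecting both the chord and the central angle.
Each half-chord = r sin(θ/2) = 18 sin(30°).
The full chord = 2 × 18 × sin(30°) = 18.

18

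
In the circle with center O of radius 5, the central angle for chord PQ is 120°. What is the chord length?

Chord = 2(5) sin(60°) = 5*sqrt(3)

5*sqrt(3)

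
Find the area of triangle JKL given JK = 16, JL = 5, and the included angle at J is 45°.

Area = (1/2)(16)(5) sin(45°) = (1/2)(16)(5)(sqrt(2)/2) = 20*sqrt(2)

20*sqrt(2)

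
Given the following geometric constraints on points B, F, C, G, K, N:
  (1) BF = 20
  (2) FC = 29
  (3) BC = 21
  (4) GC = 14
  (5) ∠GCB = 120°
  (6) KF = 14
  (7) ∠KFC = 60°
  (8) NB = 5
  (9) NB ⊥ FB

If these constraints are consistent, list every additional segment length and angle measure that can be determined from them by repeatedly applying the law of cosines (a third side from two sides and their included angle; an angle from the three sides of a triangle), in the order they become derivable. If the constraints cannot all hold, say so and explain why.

The constraints are consistent. Derivable facts, in order:
After 1 step:
- BG = 7·√19
- CK ≈ 25.12
- FN = 5·√17
- ∠BCF = 43.6°
- ∠BFC = 46.4°
- ∠CBF = 90°
After 2 steps:
- ∠BFN = 14.04°
- ∠BGC = 36.59°
- ∠BNF = 75.96°
- ∠CBG = 23.41°
- ∠CKF = 91.14°
- ∠FCK = 28.86°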